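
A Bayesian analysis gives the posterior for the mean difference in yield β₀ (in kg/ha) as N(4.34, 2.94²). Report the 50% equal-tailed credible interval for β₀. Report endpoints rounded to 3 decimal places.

[2.357, 6.323]

The posterior is symmetric, so the 50% equal-tailed interval is β₀ = 4.34 ± z·2.94 with z = 0.674.
Half-width: 0.674 × 2.94 = 1.983.
4.34 − 1.983 = 2.357; 4.34 + 1.983 = 6.323.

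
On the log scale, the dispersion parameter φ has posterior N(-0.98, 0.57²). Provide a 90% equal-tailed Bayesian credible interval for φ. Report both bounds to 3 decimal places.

[0.147, 0.958]

On the log scale the 90% interval is -0.98 ± 1.645 × 0.57 = [-1.9176, -0.0424].
Exponentiate: [e^-1.9176, e^-0.0424] = [0.147, 0.958].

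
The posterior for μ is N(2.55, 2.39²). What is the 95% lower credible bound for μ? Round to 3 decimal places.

-1.381

Need L with P(μ ≥ L) = 0.95: L = 2.55 − z_{0.05}·2.39.
z = 1.645; L = 2.55 − 1.645 × 2.39 = -1.381.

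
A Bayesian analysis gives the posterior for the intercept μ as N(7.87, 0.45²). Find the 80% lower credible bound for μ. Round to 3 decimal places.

Need L with P(μ ≥ L) = 0.80: L = 7.87 − z_{0.2}·0.45.
z = 0.842; L = 7.87 − 0.842 × 0.45 = 7.491.

7.491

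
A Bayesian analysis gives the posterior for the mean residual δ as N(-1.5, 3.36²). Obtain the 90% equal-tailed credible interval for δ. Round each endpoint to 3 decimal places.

The posterior is symmetric, so the 90% equal-tailed interval is δ = -1.5 ± z·3.36 with z = 1.645.
Half-width: 1.645 × 3.36 = 5.527.
-1.5 − 5.527 = -7.027; -1.5 + 5.527 = 4.027.

[-7.027, 4.027]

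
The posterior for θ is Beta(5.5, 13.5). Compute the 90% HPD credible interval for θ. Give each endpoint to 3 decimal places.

[0.123, 0.451]

The posterior is unimodal and skewed, so the HPD interval has equal density at both endpoints and is the shortest 90% interval.
Solving f(0.123) = f(0.451) with F(0.451) − F(0.123) = 0.90 gives [0.123, 0.451].
For comparison, the equal-tailed interval is [0.136, 0.469]; the HPD is narrower and shifted toward the mode.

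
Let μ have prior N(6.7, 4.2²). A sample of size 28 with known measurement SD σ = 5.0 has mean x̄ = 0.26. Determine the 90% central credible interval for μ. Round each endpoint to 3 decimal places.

[-0.946, 2.087]

Posterior precision = 1/4.2² + 28/5.0² = 0.0567 + 1.1200 = 1.1767, so posterior SD = 0.9219.
Posterior mean = (6.7/4.2² + 28·0.26/5.0²) / 1.1767 = 0.5703.
Interval: 0.5703 ± 1.645 × 0.9219 → [-0.946, 2.087].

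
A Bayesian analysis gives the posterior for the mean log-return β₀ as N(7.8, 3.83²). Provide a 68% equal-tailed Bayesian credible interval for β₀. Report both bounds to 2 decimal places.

The posterior is symmetric, so the 68% equal-tailed interval is β₀ = 7.8 ± z·3.83 with z = 0.994.
Half-width: 0.994 × 3.83 = 3.81.
7.8 − 3.81 = 3.99; 7.8 + 3.81 = 11.61.

[3.99, 11.61]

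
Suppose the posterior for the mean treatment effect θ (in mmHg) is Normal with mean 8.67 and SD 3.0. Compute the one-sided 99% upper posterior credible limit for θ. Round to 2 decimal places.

15.65

Need U with P(θ ≤ U) = 0.99: U = 8.67 + z_{0.01}·3.0.
z = 2.326; U = 8.67 + 2.326 × 3.0 = 15.65.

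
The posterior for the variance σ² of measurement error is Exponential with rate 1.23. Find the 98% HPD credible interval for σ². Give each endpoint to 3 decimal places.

[0.000, 3.181]

The exponential density is strictly decreasing on [0, ∞), so the HPD interval is anchored at 0: [0, q] with P(σ² ≤ q) = 0.98.
q = −ln(1 − 0.98) / 1.23 = 3.9120 / 1.23 = 3.181.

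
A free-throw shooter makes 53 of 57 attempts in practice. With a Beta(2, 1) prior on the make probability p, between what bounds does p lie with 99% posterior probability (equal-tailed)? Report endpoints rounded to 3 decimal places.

[0.802, 0.981]

Posterior: Beta(2+53, 1+4) = Beta(55, 5).
Equal-tailed 99% interval: the 0.005 and 0.995 quantiles of Beta(55, 5).
Posterior mean ≈ 0.917, SD ≈ 0.035; a Normal approximation gives roughly [0.826, 1.008].
Exact: F⁻¹(0.005) = 0.802; F⁻¹(0.995) = 0.981.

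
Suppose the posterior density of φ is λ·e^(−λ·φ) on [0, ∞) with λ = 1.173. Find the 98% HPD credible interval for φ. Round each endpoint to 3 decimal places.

The exponential density is strictly decreasing on [0, ∞), so the HPD interval is anchored at 0: [0, q] with P(φ ≤ q) = 0.98.
q = −ln(1 − 0.98) / 1.173 = 3.9120 / 1.173 = 3.335.

[0.000, 3.335]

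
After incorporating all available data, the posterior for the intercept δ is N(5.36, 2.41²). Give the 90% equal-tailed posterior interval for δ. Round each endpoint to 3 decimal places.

The posterior is symmetric, so the 90% equal-tailed interval is δ = 5.36 ± z·2.41 with z = 1.645.
Half-width: 1.645 × 2.41 = 3.964.
5.36 − 3.964 = 1.396; 5.36 + 3.964 = 9.324.

[1.396, 9.324]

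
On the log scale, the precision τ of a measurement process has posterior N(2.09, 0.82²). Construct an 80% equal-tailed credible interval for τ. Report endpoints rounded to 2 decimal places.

On the log scale the 80% interval is 2.09 ± 1.282 × 0.82 = [1.0391, 3.1409].
Exponentiate: [e^1.0391, e^3.1409] = [2.83, 23.12].

[2.83, 23.12]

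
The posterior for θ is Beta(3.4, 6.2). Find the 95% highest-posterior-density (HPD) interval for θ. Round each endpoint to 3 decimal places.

[0.086, 0.638]

The posterior is unimodal and skewed, so the HPD interval has equal density at both endpoints and is the shortest 95% interval.
Solving f(0.086) = f(0.638) with F(0.638) − F(0.086) = 0.95 gives [0.086, 0.638].
For comparison, the equal-tailed interval is [0.103, 0.662]; the HPD is narrower and shifted toward the mode.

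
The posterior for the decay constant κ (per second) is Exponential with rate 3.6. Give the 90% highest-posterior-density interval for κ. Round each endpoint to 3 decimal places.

[0.000, 0.640]

The exponential density is strictly decreasing on [0, ∞), so the HPD interval is anchored at 0: [0, q] with P(κ ≤ q) = 0.90.
q = −ln(1 − 0.90) / 3.6 = 2.3026 / 3.6 = 0.640.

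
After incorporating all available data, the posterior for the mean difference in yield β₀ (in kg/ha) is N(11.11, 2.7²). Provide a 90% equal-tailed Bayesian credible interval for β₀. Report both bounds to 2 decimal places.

[6.67, 15.55]

The posterior is symmetric, so the 90% equal-tailed interval is β₀ = 11.11 ± z·2.7 with z = 1.645.
Half-width: 1.645 × 2.7 = 4.44.
11.11 − 4.44 = 6.67; 11.11 + 4.44 = 15.55.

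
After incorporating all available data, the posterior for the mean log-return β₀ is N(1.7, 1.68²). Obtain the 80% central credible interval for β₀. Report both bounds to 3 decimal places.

The posterior is symmetric, so the 80% equal-tailed interval is β₀ = 1.7 ± z·1.68 with z = 1.282.
Half-width: 1.282 × 1.68 = 2.153.
1.7 − 2.153 = -0.453; 1.7 + 2.153 = 3.853.

[-0.453, 3.853]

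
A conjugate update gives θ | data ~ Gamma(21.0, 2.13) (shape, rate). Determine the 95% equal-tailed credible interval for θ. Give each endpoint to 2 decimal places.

[6.10, 14.50]

Posterior: Gamma(shape 21.0, rate 2.13).
Equal-tailed 95% interval: Gamma(21.0, 2.13) quantiles at 0.025 and 0.975.
Posterior mean ≈ 9.86, SD ≈ 2.15; a Normal approximation gives roughly [5.64, 14.08].
Exact: lower = 6.10; upper = 14.50.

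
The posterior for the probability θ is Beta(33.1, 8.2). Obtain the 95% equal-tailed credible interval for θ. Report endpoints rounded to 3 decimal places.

Posterior: Beta(33.1, 8.2).
Equal-tailed 95% interval: the 0.025 and 0.975 quantiles of Beta(33.1, 8.2).
Posterior mean ≈ 0.801, SD ≈ 0.061; a Normal approximation gives roughly [0.681, 0.922].
Exact: F⁻¹(0.025) = 0.669; F⁻¹(0.975) = 0.907.

[0.669, 0.907]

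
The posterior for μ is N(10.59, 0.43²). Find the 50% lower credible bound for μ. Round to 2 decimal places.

Need L with P(μ ≥ L) = 0.50: L = 10.59 − z_{0.5}·0.43.
z = 0.000; L = 10.59 − 0.000 × 0.43 = 10.59.

10.59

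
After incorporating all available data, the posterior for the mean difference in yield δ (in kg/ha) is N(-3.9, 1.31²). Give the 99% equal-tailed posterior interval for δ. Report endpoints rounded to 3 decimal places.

[-7.274, -0.526]

The posterior is symmetric, so the 99% equal-tailed interval is δ = -3.9 ± z·1.31 with z = 2.576.
Half-width: 2.576 × 1.31 = 3.374.
-3.9 − 3.374 = -7.274; -3.9 + 3.374 = -0.526.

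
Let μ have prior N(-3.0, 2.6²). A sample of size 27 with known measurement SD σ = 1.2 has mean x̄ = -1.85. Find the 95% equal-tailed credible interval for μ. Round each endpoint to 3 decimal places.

[-2.310, -1.408]

Posterior precision = 1/2.6² + 27/1.2² = 0.1479 + 18.7500 = 18.8979, so posterior SD = 0.2300.
Posterior mean = (-3.0/2.6² + 27·-1.85/1.2²) / 18.8979 = -1.8590.
Interval: -1.8590 ± 1.960 × 0.2300 → [-2.310, -1.408].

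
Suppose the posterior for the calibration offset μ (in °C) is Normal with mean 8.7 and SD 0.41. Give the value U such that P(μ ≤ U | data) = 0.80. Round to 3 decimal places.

Need U with P(μ ≤ U) = 0.80: U = 8.7 + z_{0.2}·0.41.
z = 0.842; U = 8.7 + 0.842 × 0.41 = 9.045.

9.045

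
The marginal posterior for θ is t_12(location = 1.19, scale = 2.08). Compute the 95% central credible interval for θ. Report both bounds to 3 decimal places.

[-3.342, 5.722]

The t_12 distribution is symmetric; the 95% interval is 1.19 ± t·2.08 with t_{0.975,12} = 2.179.
Half-width: 2.179 × 2.08 = 4.532.
1.19 − 4.532 = -3.342; 1.19 + 4.532 = 5.722.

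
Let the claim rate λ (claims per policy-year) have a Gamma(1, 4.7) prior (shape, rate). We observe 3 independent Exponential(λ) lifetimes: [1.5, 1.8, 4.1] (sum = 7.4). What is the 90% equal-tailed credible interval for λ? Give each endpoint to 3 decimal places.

[0.113, 0.641]

Posterior: Gamma(1+3, 4.7+7.4) = Gamma(4, 12.1) (shape, rate).
Equal-tailed 90% interval: Gamma(4, 12.1) quantiles at 0.05 and 0.95.
Posterior mean ≈ 0.331, SD ≈ 0.165; a Normal approximation gives roughly [0.059, 0.602].
Exact: lower = 0.113; upper = 0.641.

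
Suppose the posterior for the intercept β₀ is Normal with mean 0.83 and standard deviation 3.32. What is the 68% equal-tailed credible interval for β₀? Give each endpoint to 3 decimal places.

[-2.472, 4.132]

The posterior is symmetric, so the 68% equal-tailed interval is β₀ = 0.83 ± z·3.32 with z = 0.994.
Half-width: 0.994 × 3.32 = 3.302.
0.83 − 3.302 = -2.472; 0.83 + 3.302 = 4.132.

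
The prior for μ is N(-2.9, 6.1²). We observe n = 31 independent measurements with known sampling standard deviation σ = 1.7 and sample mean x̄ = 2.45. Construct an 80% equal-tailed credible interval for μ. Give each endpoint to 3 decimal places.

Posterior precision = 1/6.1² + 31/1.7² = 0.0269 + 10.7266 = 10.7535, so posterior SD = 0.3049.
Posterior mean = (-2.9/6.1² + 31·2.45/1.7²) / 10.7535 = 2.4366.
Interval: 2.4366 ± 1.282 × 0.3049 → [2.046, 2.827].

[2.046, 2.827]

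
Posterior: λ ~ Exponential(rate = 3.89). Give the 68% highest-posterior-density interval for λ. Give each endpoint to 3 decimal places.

The exponential density is strictly decreasing on [0, ∞), so the HPD interval is anchored at 0: [0, q] with P(λ ≤ q) = 0.68.
q = −ln(1 − 0.68) / 3.89 = 1.1394 / 3.89 = 0.293.

[0.000, 0.293]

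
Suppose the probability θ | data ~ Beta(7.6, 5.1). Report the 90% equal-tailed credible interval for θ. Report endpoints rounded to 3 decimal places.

[0.371, 0.807]

Posterior: Beta(7.6, 5.1).
Equal-tailed 90% interval: the 0.05 and 0.95 quantiles of Beta(7.6, 5.1).
Posterior mean ≈ 0.598, SD ≈ 0.132; a Normal approximation gives roughly [0.381, 0.816].
Exact: F⁻¹(0.05) = 0.371; F⁻¹(0.95) = 0.807.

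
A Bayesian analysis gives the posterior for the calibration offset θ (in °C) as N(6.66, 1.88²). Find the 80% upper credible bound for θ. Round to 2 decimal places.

Need U with P(θ ≤ U) = 0.80: U = 6.66 + z_{0.2}·1.88.
z = 0.842; U = 6.66 + 0.842 × 1.88 = 8.24.

8.24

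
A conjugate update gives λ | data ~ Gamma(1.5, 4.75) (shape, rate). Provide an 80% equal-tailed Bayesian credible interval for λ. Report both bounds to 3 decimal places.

[0.062, 0.658]

Posterior: Gamma(shape 1.5, rate 4.75).
Equal-tailed 80% interval: Gamma(1.5, 4.75) quantiles at 0.1 and 0.9.
Posterior mean ≈ 0.316, SD ≈ 0.258; a Normal approximation gives roughly [-0.015, 0.646].
Exact: lower = 0.062; upper = 0.658.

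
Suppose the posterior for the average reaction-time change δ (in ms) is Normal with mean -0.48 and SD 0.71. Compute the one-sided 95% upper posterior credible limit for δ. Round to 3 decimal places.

Need U with P(δ ≤ U) = 0.95: U = -0.48 + z_{0.05}·0.71.
z = 1.645; U = -0.48 + 1.645 × 0.71 = 0.688.

0.688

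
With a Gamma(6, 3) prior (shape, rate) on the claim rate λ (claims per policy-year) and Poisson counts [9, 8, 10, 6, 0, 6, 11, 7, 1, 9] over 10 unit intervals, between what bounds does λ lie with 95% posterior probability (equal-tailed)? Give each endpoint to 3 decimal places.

Posterior: Gamma(6+67, 3+10) = Gamma(73, 13) (shape, rate).
Equal-tailed 95% interval: Gamma(73, 13) quantiles at 0.025 and 0.975.
Posterior mean ≈ 5.615, SD ≈ 0.657; a Normal approximation gives roughly [4.327, 6.904].
Exact: lower = 4.402; upper = 6.975.

[4.402, 6.975]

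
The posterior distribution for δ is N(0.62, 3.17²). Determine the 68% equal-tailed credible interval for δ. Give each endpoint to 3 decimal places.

[-2.532, 3.772]

The posterior is symmetric, so the 68% equal-tailed interval is δ = 0.62 ± z·3.17 with z = 0.994.
Half-width: 0.994 × 3.17 = 3.152.
0.62 − 3.152 = -2.532; 0.62 + 3.152 = 3.772.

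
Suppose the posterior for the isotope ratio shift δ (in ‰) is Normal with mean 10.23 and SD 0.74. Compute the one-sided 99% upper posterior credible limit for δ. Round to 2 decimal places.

Need U with P(δ ≤ U) = 0.99: U = 10.23 + z_{0.01}·0.74.
z = 2.326; U = 10.23 + 2.326 × 0.74 = 11.95.

11.95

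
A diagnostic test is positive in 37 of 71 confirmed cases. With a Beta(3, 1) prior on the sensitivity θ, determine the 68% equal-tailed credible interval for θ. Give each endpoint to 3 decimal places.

Posterior: Beta(3+37, 1+34) = Beta(40, 35).
Equal-tailed 68% interval: the 0.16 and 0.84 quantiles of Beta(40, 35).
Posterior mean ≈ 0.533, SD ≈ 0.057; a Normal approximation gives roughly [0.476, 0.590].
Exact: F⁻¹(0.16) = 0.476; F⁻¹(0.84) = 0.591.

[0.476, 0.591]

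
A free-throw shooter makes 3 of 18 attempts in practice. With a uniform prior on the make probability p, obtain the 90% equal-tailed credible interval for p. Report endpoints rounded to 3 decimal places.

[0.075, 0.359]

Posterior: Beta(1+3, 1+15) = Beta(4, 16).
Equal-tailed 90% interval: the 0.05 and 0.95 quantiles of Beta(4, 16).
Posterior mean ≈ 0.200, SD ≈ 0.087; a Normal approximation gives roughly [0.056, 0.344].
Exact: F⁻¹(0.05) = 0.075; F⁻¹(0.95) = 0.359.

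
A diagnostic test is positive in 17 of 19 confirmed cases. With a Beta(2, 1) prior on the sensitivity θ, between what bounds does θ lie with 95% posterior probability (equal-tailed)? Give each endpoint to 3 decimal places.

Posterior: Beta(2+17, 1+2) = Beta(19, 3).
Equal-tailed 95% interval: the 0.025 and 0.975 quantiles of Beta(19, 3).
Posterior mean ≈ 0.864, SD ≈ 0.072; a Normal approximation gives roughly [0.723, 1.004].
Exact: F⁻¹(0.025) = 0.696; F⁻¹(0.975) = 0.970.

[0.696, 0.970]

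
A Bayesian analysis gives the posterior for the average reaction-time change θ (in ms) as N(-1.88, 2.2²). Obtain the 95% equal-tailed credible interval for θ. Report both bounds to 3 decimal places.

[-6.192, 2.432]

The posterior is symmetric, so the 95% equal-tailed interval is θ = -1.88 ± z·2.2 with z = 1.960.
Half-width: 1.960 × 2.2 = 4.312.
-1.88 − 4.312 = -6.192; -1.88 + 4.312 = 2.432.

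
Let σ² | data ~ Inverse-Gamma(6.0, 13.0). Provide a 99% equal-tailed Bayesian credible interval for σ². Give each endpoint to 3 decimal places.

Inverse-Gamma(6.0, 13.0) quantiles: F⁻¹(0.005) and F⁻¹(0.995).
Equivalently, 1/σ² ~ Gamma(6.0, rate = 13.0); invert its 0.995 and 0.005 quantiles.
Posterior mean ≈ 2.600, SD ≈ 1.300; a Normal approximation gives roughly [-0.749, 5.949].
Exact: lower = 0.919; upper = 8.459.

[0.919, 8.459]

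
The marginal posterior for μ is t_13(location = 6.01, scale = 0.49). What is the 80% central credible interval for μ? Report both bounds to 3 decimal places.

The t_13 distribution is symmetric; the 80% interval is 6.01 ± t·0.49 with t_{0.9,13} = 1.350.
Half-width: 1.350 × 0.49 = 0.662.
6.01 − 0.662 = 5.348; 6.01 + 0.662 = 6.672.

[5.348, 6.672]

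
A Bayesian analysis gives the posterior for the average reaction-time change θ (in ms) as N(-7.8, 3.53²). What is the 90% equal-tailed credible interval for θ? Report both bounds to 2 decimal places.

The posterior is symmetric, so the 90% equal-tailed interval is θ = -7.8 ± z·3.53 with z = 1.645.
Half-width: 1.645 × 3.53 = 5.81.
-7.8 − 5.81 = -13.61; -7.8 + 5.81 = -1.99.

[-13.61, -1.99]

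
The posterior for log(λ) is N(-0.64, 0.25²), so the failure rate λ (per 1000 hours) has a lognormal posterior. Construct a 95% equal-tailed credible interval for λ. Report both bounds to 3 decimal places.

[0.323, 0.861]

On the log scale the 95% interval is -0.64 ± 1.960 × 0.25 = [-1.1300, -0.1500].
Exponentiate: [e^-1.1300, e^-0.1500] = [0.323, 0.861].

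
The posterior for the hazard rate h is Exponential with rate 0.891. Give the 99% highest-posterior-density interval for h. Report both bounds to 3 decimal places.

[0.000, 5.169]

The exponential density is strictly decreasing on [0, ∞), so the HPD interval is anchored at 0: [0, q] with P(h ≤ q) = 0.99.
q = −ln(1 − 0.99) / 0.891 = 4.6052 / 0.891 = 5.169.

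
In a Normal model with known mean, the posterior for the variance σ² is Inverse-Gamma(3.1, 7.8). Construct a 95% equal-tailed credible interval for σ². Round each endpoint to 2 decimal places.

[1.06, 11.78]

Inverse-Gamma(3.1, 7.8) quantiles: F⁻¹(0.025) and F⁻¹(0.975).
Equivalently, 1/σ² ~ Gamma(3.1, rate = 7.8); invert its 0.975 and 0.025 quantiles.
Posterior mean ≈ 3.71, SD ≈ 3.54; a Normal approximation gives roughly [-3.23, 10.66].
Exact: lower = 1.06; upper = 11.78.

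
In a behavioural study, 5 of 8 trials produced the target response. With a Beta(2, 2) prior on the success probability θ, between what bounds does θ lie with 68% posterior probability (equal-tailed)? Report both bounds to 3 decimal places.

[0.442, 0.724]

Posterior: Beta(2+5, 2+3) = Beta(7, 5).
Equal-tailed 68% interval: the 0.16 and 0.84 quantiles of Beta(7, 5).
Posterior mean ≈ 0.583, SD ≈ 0.137; a Normal approximation gives roughly [0.447, 0.719].
Exact: F⁻¹(0.16) = 0.442; F⁻¹(0.84) = 0.724.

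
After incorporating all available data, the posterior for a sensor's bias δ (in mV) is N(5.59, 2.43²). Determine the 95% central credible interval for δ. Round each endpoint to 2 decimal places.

The posterior is symmetric, so the 95% equal-tailed interval is δ = 5.59 ± z·2.43 with z = 1.960.
Half-width: 1.960 × 2.43 = 4.76.
5.59 − 4.76 = 0.83; 5.59 + 4.76 = 10.35.

[0.83, 10.35]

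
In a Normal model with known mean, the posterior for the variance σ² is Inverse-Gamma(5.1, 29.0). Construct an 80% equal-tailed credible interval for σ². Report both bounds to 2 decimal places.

Inverse-Gamma(5.1, 29.0) quantiles: F⁻¹(0.1) and F⁻¹(0.9).
Equivalently, 1/σ² ~ Gamma(5.1, rate = 29.0); invert its 0.9 and 0.1 quantiles.
Posterior mean ≈ 7.07, SD ≈ 4.02; a Normal approximation gives roughly [1.92, 12.22].
Exact: lower = 3.57; upper = 11.58.

[3.57, 11.58]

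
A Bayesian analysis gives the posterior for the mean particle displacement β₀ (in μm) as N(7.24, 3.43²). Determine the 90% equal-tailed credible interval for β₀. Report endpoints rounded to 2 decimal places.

The posterior is symmetric, so the 90% equal-tailed interval is β₀ = 7.24 ± z·3.43 with z = 1.645.
Half-width: 1.645 × 3.43 = 5.64.
7.24 − 5.64 = 1.60; 7.24 + 5.64 = 12.88.

[1.60, 12.88]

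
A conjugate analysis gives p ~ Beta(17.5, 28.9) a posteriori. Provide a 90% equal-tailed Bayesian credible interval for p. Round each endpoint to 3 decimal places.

Posterior: Beta(17.5, 28.9).
Equal-tailed 90% interval: the 0.05 and 0.95 quantiles of Beta(17.5, 28.9).
Posterior mean ≈ 0.377, SD ≈ 0.070; a Normal approximation gives roughly [0.261, 0.493].
Exact: F⁻¹(0.05) = 0.264; F⁻¹(0.95) = 0.496.

[0.264, 0.496]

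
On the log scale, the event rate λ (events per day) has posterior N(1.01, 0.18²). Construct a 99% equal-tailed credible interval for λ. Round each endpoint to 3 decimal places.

[1.727, 4.365]

On the log scale the 99% interval is 1.01 ± 2.576 × 0.18 = [0.5464, 1.4736].
Exponentiate: [e^0.5464, e^1.4736] = [1.727, 4.365].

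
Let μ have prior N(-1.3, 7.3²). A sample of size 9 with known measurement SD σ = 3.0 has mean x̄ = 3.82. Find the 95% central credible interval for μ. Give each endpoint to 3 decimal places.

[1.784, 5.668]

Posterior precision = 1/7.3² + 9/3.0² = 0.0188 + 1.0000 = 1.0188, so posterior SD = 0.9907.
Posterior mean = (-1.3/7.3² + 9·3.82/3.0²) / 1.0188 = 3.7257.
Interval: 3.7257 ± 1.960 × 0.9907 → [1.784, 5.668].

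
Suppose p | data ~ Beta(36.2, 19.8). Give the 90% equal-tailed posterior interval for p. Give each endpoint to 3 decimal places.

[0.539, 0.748]

Posterior: Beta(36.2, 19.8).
Equal-tailed 90% interval: the 0.05 and 0.95 quantiles of Beta(36.2, 19.8).
Posterior mean ≈ 0.646, SD ≈ 0.063; a Normal approximation gives roughly [0.542, 0.751].
Exact: F⁻¹(0.05) = 0.539; F⁻¹(0.95) = 0.748.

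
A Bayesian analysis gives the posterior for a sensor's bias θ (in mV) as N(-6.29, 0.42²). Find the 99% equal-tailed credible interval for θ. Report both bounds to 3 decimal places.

[-7.372, -5.208]

The posterior is symmetric, so the 99% equal-tailed interval is θ = -6.29 ± z·0.42 with z = 2.576.
Half-width: 2.576 × 0.42 = 1.082.
-6.29 − 1.082 = -7.372; -6.29 + 1.082 = -5.208.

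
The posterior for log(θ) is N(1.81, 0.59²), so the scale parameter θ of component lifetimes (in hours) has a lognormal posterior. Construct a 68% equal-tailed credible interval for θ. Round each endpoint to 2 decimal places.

On the log scale the 68% interval is 1.81 ± 0.994 × 0.59 = [1.2233, 2.3967].
Exponentiate: [e^1.2233, e^2.3967] = [3.40, 10.99].

[3.40, 10.99]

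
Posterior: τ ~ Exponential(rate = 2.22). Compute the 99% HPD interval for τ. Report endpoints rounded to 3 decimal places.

[0.000, 2.074]

The exponential density is strictly decreasing on [0, ∞), so the HPD interval is anchored at 0: [0, q] with P(τ ≤ q) = 0.99.
q = −ln(1 − 0.99) / 2.22 = 4.6052 / 2.22 = 2.074.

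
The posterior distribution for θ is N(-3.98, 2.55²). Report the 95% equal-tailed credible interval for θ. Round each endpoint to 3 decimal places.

The posterior is symmetric, so the 95% equal-tailed interval is θ = -3.98 ± z·2.55 with z = 1.960.
Half-width: 1.960 × 2.55 = 4.998.
-3.98 − 4.998 = -8.978; -3.98 + 4.998 = 1.018.

[-8.978, 1.018]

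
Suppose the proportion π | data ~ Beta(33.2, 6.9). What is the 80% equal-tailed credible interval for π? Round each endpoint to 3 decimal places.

[0.749, 0.900]

Posterior: Beta(33.2, 6.9).
Equal-tailed 80% interval: the 0.1 and 0.9 quantiles of Beta(33.2, 6.9).
Posterior mean ≈ 0.828, SD ≈ 0.059; a Normal approximation gives roughly [0.752, 0.903].
Exact: F⁻¹(0.1) = 0.749; F⁻¹(0.9) = 0.900.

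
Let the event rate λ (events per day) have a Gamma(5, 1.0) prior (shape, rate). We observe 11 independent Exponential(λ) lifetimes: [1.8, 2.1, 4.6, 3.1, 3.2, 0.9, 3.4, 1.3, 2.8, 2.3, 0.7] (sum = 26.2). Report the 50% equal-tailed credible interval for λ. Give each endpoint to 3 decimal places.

[0.484, 0.680]

Posterior: Gamma(5+11, 1.0+26.2) = Gamma(16, 27.2) (shape, rate).
Equal-tailed 50% interval: Gamma(16, 27.2) quantiles at 0.25 and 0.75.
Posterior mean ≈ 0.588, SD ≈ 0.147; a Normal approximation gives roughly [0.489, 0.687].
Exact: lower = 0.484; upper = 0.680.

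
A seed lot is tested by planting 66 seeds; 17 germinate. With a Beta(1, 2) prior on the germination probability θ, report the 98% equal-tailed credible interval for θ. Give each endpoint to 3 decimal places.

[0.150, 0.392]

Posterior: Beta(1+17, 2+49) = Beta(18, 51).
Equal-tailed 98% interval: the 0.01 and 0.99 quantiles of Beta(18, 51).
Posterior mean ≈ 0.261, SD ≈ 0.052; a Normal approximation gives roughly [0.139, 0.383].
Exact: F⁻¹(0.01) = 0.150; F⁻¹(0.99) = 0.392.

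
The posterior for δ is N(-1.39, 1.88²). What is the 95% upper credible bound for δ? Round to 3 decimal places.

Need U with P(δ ≤ U) = 0.95: U = -1.39 + z_{0.05}·1.88.
z = 1.645; U = -1.39 + 1.645 × 1.88 = 1.702.

1.702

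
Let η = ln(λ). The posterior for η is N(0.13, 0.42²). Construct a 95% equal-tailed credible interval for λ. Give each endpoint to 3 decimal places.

On the log scale the 95% interval is 0.13 ± 1.960 × 0.42 = [-0.6932, 0.9532].
Exponentiate: [e^-0.6932, e^0.9532] = [0.500, 2.594].

[0.500, 2.594]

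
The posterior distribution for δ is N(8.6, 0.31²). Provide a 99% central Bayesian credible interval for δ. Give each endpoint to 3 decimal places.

The posterior is symmetric, so the 99% equal-tailed interval is δ = 8.6 ± z·0.31 with z = 2.576.
Half-width: 2.576 × 0.31 = 0.799.
8.6 − 0.799 = 7.801; 8.6 + 0.799 = 9.399.

[7.801, 9.399]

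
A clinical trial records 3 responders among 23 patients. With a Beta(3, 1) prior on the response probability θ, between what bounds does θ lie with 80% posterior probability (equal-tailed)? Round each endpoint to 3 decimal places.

[0.126, 0.328]

Posterior: Beta(3+3, 1+20) = Beta(6, 21).
Equal-tailed 80% interval: the 0.1 and 0.9 quantiles of Beta(6, 21).
Posterior mean ≈ 0.222, SD ≈ 0.079; a Normal approximation gives roughly [0.122, 0.323].
Exact: F⁻¹(0.1) = 0.126; F⁻¹(0.9) = 0.328.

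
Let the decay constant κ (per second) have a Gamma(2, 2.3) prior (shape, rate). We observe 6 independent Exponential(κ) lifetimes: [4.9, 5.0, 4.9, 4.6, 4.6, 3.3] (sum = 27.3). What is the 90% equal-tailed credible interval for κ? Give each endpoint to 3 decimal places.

[0.134, 0.444]

Posterior: Gamma(2+6, 2.3+27.3) = Gamma(8, 29.6) (shape, rate).
Equal-tailed 90% interval: Gamma(8, 29.6) quantiles at 0.05 and 0.95.
Posterior mean ≈ 0.270, SD ≈ 0.096; a Normal approximation gives roughly [0.113, 0.427].
Exact: lower = 0.134; upper = 0.444.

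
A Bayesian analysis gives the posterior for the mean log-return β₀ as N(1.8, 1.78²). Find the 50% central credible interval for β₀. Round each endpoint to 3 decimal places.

The posterior is symmetric, so the 50% equal-tailed interval is β₀ = 1.8 ± z·1.78 with z = 0.674.
Half-width: 0.674 × 1.78 = 1.201.
1.8 − 1.201 = 0.599; 1.8 + 1.201 = 3.001.

[0.599, 3.001]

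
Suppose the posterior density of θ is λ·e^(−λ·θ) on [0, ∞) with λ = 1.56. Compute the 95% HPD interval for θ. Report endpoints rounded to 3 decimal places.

The exponential density is strictly decreasing on [0, ∞), so the HPD interval is anchored at 0: [0, q] with P(θ ≤ q) = 0.95.
q = −ln(1 − 0.95) / 1.56 = 2.9957 / 1.56 = 1.920.

[0.000, 1.920]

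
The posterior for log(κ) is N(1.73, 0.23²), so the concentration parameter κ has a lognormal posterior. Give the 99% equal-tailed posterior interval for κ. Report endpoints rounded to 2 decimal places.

On the log scale the 99% interval is 1.73 ± 2.576 × 0.23 = [1.1376, 2.3224].
Exponentiate: [e^1.1376, e^2.3224] = [3.12, 10.20].

[3.12, 10.20]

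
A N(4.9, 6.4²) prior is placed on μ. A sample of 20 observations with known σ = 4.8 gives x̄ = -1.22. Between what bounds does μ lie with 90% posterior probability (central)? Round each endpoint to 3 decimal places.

Posterior precision = 1/6.4² + 20/4.8² = 0.0244 + 0.8681 = 0.8925, so posterior SD = 1.0585.
Posterior mean = (4.9/6.4² + 20·-1.22/4.8²) / 0.8925 = -1.0526.
Interval: -1.0526 ± 1.645 × 1.0585 → [-2.794, 0.689].

[-2.794, 0.689]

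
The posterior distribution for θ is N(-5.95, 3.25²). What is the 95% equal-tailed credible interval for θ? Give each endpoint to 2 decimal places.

[-12.32, 0.42]

The posterior is symmetric, so the 95% equal-tailed interval is θ = -5.95 ± z·3.25 with z = 1.960.
Half-width: 1.960 × 3.25 = 6.37.
-5.95 − 6.37 = -12.32; -5.95 + 6.37 = 0.42.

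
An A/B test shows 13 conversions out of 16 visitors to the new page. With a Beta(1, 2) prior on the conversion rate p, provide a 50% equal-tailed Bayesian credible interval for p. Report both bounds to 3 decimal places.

[0.673, 0.809]

Posterior: Beta(1+13, 2+3) = Beta(14, 5).
Equal-tailed 50% interval: the 0.25 and 0.75 quantiles of Beta(14, 5).
Posterior mean ≈ 0.737, SD ≈ 0.098; a Normal approximation gives roughly [0.670, 0.803].
Exact: F⁻¹(0.25) = 0.673; F⁻¹(0.75) = 0.809.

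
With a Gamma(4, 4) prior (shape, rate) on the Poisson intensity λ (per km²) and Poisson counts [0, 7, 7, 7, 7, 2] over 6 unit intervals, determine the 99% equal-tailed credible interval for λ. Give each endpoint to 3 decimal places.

[2.086, 5.089]

Posterior: Gamma(4+30, 4+6) = Gamma(34, 10) (shape, rate).
Equal-tailed 99% interval: Gamma(34, 10) quantiles at 0.005 and 0.995.
Posterior mean ≈ 3.400, SD ≈ 0.583; a Normal approximation gives roughly [1.898, 4.902].
Exact: lower = 2.086; upper = 5.089.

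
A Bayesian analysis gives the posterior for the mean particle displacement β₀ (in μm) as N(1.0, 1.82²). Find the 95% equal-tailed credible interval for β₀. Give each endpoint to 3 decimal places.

The posterior is symmetric, so the 95% equal-tailed interval is β₀ = 1.0 ± z·1.82 with z = 1.960.
Half-width: 1.960 × 1.82 = 3.567.
1.0 − 3.567 = -2.567; 1.0 + 3.567 = 4.567.

[-2.567, 4.567]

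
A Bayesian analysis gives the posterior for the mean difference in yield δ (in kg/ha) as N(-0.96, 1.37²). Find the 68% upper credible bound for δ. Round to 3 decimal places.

-0.319

Need U with P(δ ≤ U) = 0.68: U = -0.96 + z_{0.32}·1.37.
z = 0.468; U = -0.96 + 0.468 × 1.37 = -0.319.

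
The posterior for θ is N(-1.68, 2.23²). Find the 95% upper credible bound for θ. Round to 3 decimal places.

Need U with P(θ ≤ U) = 0.95: U = -1.68 + z_{0.05}·2.23.
z = 1.645; U = -1.68 + 1.645 × 2.23 = 1.988.

1.988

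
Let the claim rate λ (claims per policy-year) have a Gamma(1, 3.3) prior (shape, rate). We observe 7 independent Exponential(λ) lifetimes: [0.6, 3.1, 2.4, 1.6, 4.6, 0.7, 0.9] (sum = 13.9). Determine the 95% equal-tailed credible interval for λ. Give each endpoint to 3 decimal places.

Posterior: Gamma(1+7, 3.3+13.9) = Gamma(8, 17.2) (shape, rate).
Equal-tailed 95% interval: Gamma(8, 17.2) quantiles at 0.025 and 0.975.
Posterior mean ≈ 0.465, SD ≈ 0.164; a Normal approximation gives roughly [0.143, 0.787].
Exact: lower = 0.201; upper = 0.839.

[0.201, 0.839]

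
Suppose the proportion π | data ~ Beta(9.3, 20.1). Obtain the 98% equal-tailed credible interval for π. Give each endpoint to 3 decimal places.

[0.142, 0.526]

Posterior: Beta(9.3, 20.1).
Equal-tailed 98% interval: the 0.01 and 0.99 quantiles of Beta(9.3, 20.1).
Posterior mean ≈ 0.316, SD ≈ 0.084; a Normal approximation gives roughly [0.120, 0.513].
Exact: F⁻¹(0.01) = 0.142; F⁻¹(0.99) = 0.526.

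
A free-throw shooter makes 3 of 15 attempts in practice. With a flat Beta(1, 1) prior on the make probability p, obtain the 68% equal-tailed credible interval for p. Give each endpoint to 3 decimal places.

Posterior: Beta(1+3, 1+12) = Beta(4, 13).
Equal-tailed 68% interval: the 0.16 and 0.84 quantiles of Beta(4, 13).
Posterior mean ≈ 0.235, SD ≈ 0.100; a Normal approximation gives roughly [0.136, 0.335].
Exact: F⁻¹(0.16) = 0.135; F⁻¹(0.84) = 0.336.

[0.135, 0.336]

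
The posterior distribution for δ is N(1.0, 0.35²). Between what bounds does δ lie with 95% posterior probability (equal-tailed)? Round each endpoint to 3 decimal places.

The posterior is symmetric, so the 95% equal-tailed interval is δ = 1.0 ± z·0.35 with z = 1.960.
Half-width: 1.960 × 0.35 = 0.686.
1.0 − 0.686 = 0.314; 1.0 + 0.686 = 1.686.

[0.314, 1.686]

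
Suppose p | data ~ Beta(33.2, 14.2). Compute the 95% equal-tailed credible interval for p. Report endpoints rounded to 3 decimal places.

Posterior: Beta(33.2, 14.2).
Equal-tailed 95% interval: the 0.025 and 0.975 quantiles of Beta(33.2, 14.2).
Posterior mean ≈ 0.700, SD ≈ 0.066; a Normal approximation gives roughly [0.571, 0.829].
Exact: F⁻¹(0.025) = 0.564; F⁻¹(0.975) = 0.821.

[0.564, 0.821]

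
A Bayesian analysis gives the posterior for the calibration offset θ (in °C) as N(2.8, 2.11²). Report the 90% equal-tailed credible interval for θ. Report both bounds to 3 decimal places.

The posterior is symmetric, so the 90% equal-tailed interval is θ = 2.8 ± z·2.11 with z = 1.645.
Half-width: 1.645 × 2.11 = 3.471.
2.8 − 3.471 = -0.671; 2.8 + 3.471 = 6.271.

[-0.671, 6.271]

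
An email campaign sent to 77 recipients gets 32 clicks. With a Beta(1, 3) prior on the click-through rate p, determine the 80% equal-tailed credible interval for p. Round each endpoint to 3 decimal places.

Posterior: Beta(1+32, 3+45) = Beta(33, 48).
Equal-tailed 80% interval: the 0.1 and 0.9 quantiles of Beta(33, 48).
Posterior mean ≈ 0.407, SD ≈ 0.054; a Normal approximation gives roughly [0.338, 0.477].
Exact: F⁻¹(0.1) = 0.338; F⁻¹(0.9) = 0.478.

[0.338, 0.478]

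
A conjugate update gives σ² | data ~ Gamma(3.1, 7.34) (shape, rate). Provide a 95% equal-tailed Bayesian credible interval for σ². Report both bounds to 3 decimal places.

Posterior: Gamma(shape 3.1, rate 7.34).
Equal-tailed 95% interval: Gamma(3.1, 7.34) quantiles at 0.025 and 0.975.
Posterior mean ≈ 0.422, SD ≈ 0.240; a Normal approximation gives roughly [-0.048, 0.892].
Exact: lower = 0.090; upper = 1.006.

[0.090, 1.006]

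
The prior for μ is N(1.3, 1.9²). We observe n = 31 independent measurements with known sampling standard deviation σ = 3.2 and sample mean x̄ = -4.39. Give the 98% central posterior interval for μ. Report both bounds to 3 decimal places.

Posterior precision = 1/1.9² + 31/3.2² = 0.2770 + 3.0273 = 3.3044, so posterior SD = 0.5501.
Posterior mean = (1.3/1.9² + 31·-4.39/3.2²) / 3.3044 = -3.9130.
Interval: -3.9130 ± 2.326 × 0.5501 → [-5.193, -2.633].

[-5.193, -2.633]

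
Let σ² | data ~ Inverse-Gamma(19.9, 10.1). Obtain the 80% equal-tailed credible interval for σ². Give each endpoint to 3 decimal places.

[0.392, 0.699]

Inverse-Gamma(19.9, 10.1) quantiles: F⁻¹(0.1) and F⁻¹(0.9).
Equivalently, 1/σ² ~ Gamma(19.9, rate = 10.1); invert its 0.9 and 0.1 quantiles.
Posterior mean ≈ 0.534, SD ≈ 0.126; a Normal approximation gives roughly [0.373, 0.696].
Exact: lower = 0.392; upper = 0.699.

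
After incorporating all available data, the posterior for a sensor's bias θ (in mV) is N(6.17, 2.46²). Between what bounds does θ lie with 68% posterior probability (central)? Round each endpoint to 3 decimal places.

[3.724, 8.616]

The posterior is symmetric, so the 68% equal-tailed interval is θ = 6.17 ± z·2.46 with z = 0.994.
Half-width: 0.994 × 2.46 = 2.446.
6.17 − 2.446 = 3.724; 6.17 + 2.446 = 8.616.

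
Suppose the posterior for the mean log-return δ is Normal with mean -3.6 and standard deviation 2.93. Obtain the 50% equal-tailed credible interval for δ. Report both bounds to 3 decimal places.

The posterior is symmetric, so the 50% equal-tailed interval is δ = -3.6 ± z·2.93 with z = 0.674.
Half-width: 0.674 × 2.93 = 1.976.
-3.6 − 1.976 = -5.576; -3.6 + 1.976 = -1.624.

[-5.576, -1.624]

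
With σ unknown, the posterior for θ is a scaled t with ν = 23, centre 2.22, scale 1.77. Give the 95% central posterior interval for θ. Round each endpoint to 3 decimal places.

[-1.442, 5.882]

The t_23 distribution is symmetric; the 95% interval is 2.22 ± t·1.77 with t_{0.975,23} = 2.069.
Half-width: 2.069 × 1.77 = 3.662.
2.22 − 3.662 = -1.442; 2.22 + 3.662 = 5.882.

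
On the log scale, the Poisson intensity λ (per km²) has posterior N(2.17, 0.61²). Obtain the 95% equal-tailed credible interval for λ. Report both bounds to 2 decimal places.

On the log scale the 95% interval is 2.17 ± 1.960 × 0.61 = [0.9744, 3.3656].
Exponentiate: [e^0.9744, e^3.3656] = [2.65, 28.95].

[2.65, 28.95]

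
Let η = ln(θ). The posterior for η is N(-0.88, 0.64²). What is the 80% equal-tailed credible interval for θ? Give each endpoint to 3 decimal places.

[0.183, 0.942]

On the log scale the 80% interval is -0.88 ± 1.282 × 0.64 = [-1.7002, -0.0598].
Exponentiate: [e^-1.7002, e^-0.0598] = [0.183, 0.942].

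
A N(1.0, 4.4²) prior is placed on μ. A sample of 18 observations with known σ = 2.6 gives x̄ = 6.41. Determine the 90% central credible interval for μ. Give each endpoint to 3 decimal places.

Posterior precision = 1/4.4² + 18/2.6² = 0.0517 + 2.6627 = 2.7144, so posterior SD = 0.6070.
Posterior mean = (1.0/4.4² + 18·6.41/2.6²) / 2.7144 = 6.3071.
Interval: 6.3071 ± 1.645 × 0.6070 → [5.309, 7.305].

[5.309, 7.305]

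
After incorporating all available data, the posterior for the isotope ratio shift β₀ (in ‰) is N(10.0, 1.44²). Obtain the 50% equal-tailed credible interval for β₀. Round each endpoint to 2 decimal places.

[9.03, 10.97]

The posterior is symmetric, so the 50% equal-tailed interval is β₀ = 10.0 ± z·1.44 with z = 0.674.
Half-width: 0.674 × 1.44 = 0.97.
10.0 − 0.97 = 9.03; 10.0 + 0.97 = 10.97.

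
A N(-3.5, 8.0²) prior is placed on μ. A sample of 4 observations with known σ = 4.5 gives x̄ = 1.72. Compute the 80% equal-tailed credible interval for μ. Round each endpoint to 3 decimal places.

[-1.438, 4.113]

Posterior precision = 1/8.0² + 4/4.5² = 0.0156 + 0.1975 = 0.2132, so posterior SD = 2.1660.
Posterior mean = (-3.5/8.0² + 4·1.72/4.5²) / 0.2132 = 1.3374.
Interval: 1.3374 ± 1.282 × 2.1660 → [-1.438, 4.113].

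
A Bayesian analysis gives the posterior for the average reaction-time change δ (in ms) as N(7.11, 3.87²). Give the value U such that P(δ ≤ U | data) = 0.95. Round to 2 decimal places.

13.48

Need U with P(δ ≤ U) = 0.95: U = 7.11 + z_{0.05}·3.87.
z = 1.645; U = 7.11 + 1.645 × 3.87 = 13.48.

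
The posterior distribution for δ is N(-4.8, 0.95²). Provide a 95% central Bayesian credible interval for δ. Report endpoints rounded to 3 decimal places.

[-6.662, -2.938]

The posterior is symmetric, so the 95% equal-tailed interval is δ = -4.8 ± z·0.95 with z = 1.960.
Half-width: 1.960 × 0.95 = 1.862.
-4.8 − 1.862 = -6.662; -4.8 + 1.862 = -2.938.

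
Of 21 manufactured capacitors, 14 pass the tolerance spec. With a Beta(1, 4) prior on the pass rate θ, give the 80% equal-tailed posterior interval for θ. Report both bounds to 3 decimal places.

[0.452, 0.699]

Posterior: Beta(1+14, 4+7) = Beta(15, 11).
Equal-tailed 80% interval: the 0.1 and 0.9 quantiles of Beta(15, 11).
Posterior mean ≈ 0.577, SD ≈ 0.095; a Normal approximation gives roughly [0.455, 0.699].
Exact: F⁻¹(0.1) = 0.452; F⁻¹(0.9) = 0.699.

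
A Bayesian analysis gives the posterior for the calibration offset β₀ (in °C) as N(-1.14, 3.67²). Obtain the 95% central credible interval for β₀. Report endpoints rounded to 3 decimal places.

The posterior is symmetric, so the 95% equal-tailed interval is β₀ = -1.14 ± z·3.67 with z = 1.960.
Half-width: 1.960 × 3.67 = 7.193.
-1.14 − 7.193 = -8.333; -1.14 + 7.193 = 6.053.

[-8.333, 6.053]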